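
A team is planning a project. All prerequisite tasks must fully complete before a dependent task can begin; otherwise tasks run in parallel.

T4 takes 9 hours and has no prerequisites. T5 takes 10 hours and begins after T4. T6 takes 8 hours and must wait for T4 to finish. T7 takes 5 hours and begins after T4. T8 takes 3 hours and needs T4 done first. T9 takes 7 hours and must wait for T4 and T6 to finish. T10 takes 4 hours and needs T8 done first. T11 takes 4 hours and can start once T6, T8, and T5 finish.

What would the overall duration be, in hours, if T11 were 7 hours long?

26

The binding path is T4→T6→T9 = 9+8+7 = 24; finish at 24 hours.
T11 has 1 hour of float (longest path through it is 23).
New critical path: T4→T5→T11 = 9+10+7 = 26 ⇒ 26 hours.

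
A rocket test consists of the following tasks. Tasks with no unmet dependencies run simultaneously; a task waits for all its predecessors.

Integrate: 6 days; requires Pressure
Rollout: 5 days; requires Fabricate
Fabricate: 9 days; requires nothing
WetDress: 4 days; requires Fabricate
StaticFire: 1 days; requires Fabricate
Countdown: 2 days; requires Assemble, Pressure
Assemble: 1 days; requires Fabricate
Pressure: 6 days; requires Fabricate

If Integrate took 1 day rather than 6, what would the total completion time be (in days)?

17

The binding path is Fabricate→Pressure→Integrate = 9+6+6 = 21; finish at 21 days.
Since Integrate is critical, the -5 change carries straight to that chain (now 16 days).
Now Fabricate→Pressure→Countdown = 9+6+2 = 17 is longest, so the finish becomes 17 days.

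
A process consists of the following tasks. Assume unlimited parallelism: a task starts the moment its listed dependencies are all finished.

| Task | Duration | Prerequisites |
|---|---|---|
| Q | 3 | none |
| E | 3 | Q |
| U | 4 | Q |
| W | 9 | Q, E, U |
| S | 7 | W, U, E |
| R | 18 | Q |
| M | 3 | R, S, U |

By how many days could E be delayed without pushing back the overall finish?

1

The longest chain is Q→U→W→S→M = 3+4+9+7+3 = 26; overall finish 26 days.
The longest chain containing E totals 25 days.
Float = 26 − 25 = 1.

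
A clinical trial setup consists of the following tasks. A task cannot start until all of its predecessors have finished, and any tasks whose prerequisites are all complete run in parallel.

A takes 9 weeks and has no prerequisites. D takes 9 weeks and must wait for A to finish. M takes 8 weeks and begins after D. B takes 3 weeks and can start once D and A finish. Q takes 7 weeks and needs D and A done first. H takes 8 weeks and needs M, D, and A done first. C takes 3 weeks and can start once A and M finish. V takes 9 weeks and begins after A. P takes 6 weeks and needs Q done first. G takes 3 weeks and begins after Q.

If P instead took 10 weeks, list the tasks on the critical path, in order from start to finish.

Actual critical path: A→D→M→H = 9+9+8+8 = 34 ⇒ 34 weeks.
The longest path through P is only 31 weeks, so P has float 3.
Now A→D→Q→P = 9+9+7+10 = 35 is longest, so the finish becomes 35 weeks.

A, D, Q, P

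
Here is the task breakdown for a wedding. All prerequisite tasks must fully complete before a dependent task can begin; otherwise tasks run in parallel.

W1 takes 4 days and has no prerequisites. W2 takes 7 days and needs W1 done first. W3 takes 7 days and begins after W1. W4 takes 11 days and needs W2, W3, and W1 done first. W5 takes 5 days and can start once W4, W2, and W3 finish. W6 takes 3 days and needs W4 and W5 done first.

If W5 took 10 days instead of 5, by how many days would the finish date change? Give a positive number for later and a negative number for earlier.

Baseline: W1→W2→W4→W5→W6 = 4+7+11+5+3 = 30 → 30 days.
W5 is on the critical path; changing it to 10 makes that path 35 days.
That remains the longest chain; total 35 days.
Change in finish: 35 − 30 = +5 days.

5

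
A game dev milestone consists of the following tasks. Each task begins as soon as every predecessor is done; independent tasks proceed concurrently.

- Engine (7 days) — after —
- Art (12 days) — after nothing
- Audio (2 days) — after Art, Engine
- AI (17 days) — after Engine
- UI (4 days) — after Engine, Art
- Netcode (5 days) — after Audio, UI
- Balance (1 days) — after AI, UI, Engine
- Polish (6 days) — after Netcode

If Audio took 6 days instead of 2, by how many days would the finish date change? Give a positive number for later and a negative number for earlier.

2

Baseline: Art→UI→Netcode→Polish = 12+4+5+6 = 27 → 27 days.
Audio has 2 days of float (longest path through it is 25).
Now Art→Audio→Netcode→Polish = 12+6+5+6 = 29 is longest, so the finish becomes 29 days.
Change in finish: 29 − 27 = +2 days.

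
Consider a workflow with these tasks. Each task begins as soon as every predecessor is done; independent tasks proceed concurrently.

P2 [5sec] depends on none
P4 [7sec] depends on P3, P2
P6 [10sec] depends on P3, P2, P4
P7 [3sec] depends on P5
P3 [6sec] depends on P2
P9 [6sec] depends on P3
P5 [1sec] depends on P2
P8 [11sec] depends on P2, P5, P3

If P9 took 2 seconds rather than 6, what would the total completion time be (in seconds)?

28

Baseline: P2→P3→P4→P6 = 5+6+7+10 = 28 → 28 seconds.
P9 is off the critical path — its longest chain is 17 seconds, giving 11 of slack.
The critical path is still P2→P3→P4→P6; finish is now 28 seconds.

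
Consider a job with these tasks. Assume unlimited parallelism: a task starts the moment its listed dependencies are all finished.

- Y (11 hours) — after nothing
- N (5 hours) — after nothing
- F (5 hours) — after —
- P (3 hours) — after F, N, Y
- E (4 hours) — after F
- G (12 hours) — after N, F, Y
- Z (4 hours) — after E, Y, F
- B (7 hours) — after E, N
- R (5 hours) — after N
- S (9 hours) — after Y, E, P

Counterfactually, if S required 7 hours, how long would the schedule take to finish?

The binding path is Y→P→S = 11+3+9 = 23; finish at 23 hours.
Since S is critical, the -2 change carries straight to that chain (now 21 hours).
New critical path: Y→G = 11+12 = 23 ⇒ 23 hours.

23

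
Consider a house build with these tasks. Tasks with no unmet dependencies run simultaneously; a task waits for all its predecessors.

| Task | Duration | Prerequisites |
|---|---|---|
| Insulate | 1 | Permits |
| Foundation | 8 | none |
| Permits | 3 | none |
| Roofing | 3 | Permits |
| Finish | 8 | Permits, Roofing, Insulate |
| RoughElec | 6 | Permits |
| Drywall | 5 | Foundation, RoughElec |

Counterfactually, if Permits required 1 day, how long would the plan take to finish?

The binding path is Permits→Roofing→Finish = 3+3+8 = 14; finish at 14 days.
Since Permits is critical, the -2 change carries straight to that chain (now 12 days).
Now Foundation→Drywall = 8+5 = 13 is longest, so the finish becomes 13 days.

13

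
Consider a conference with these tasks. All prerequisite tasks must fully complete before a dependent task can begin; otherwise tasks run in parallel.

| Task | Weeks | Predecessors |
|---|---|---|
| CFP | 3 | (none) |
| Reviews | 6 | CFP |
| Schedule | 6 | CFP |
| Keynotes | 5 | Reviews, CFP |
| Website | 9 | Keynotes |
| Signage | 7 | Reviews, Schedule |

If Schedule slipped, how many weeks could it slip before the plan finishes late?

7

CFP→Reviews→Keynotes→Website = 3+6+5+9 = 23 sets the makespan at 23 weeks.
Schedule finishes as early as 9 and must finish by 16.
Slack of Schedule = 10 − 3 = 7 weeks.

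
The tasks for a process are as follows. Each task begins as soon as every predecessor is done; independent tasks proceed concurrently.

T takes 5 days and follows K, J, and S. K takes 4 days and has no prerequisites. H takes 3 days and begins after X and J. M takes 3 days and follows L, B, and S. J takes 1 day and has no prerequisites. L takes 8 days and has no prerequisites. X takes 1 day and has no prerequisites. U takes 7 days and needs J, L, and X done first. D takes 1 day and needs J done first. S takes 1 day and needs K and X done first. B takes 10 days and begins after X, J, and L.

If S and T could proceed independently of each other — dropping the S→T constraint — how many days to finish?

21

Before: longest chain L→B→M = 8+10+3 = 21, finish 21.
Without S→T, T's earliest start moves from 5 to 4.
New critical path: L→B→M = 8+10+3 = 21 ⇒ 21 days.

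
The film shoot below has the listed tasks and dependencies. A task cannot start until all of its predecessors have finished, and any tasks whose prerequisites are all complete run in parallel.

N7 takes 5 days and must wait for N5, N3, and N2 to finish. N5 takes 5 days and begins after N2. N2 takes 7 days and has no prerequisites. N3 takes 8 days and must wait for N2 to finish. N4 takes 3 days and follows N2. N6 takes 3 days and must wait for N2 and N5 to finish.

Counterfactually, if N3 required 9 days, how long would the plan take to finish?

21

The binding path is N2→N3→N7 = 7+8+5 = 20; finish at 20 days.
N3 lies on that path, so at 9 days the path becomes 21 days.
That remains the longest chain; total 21 days.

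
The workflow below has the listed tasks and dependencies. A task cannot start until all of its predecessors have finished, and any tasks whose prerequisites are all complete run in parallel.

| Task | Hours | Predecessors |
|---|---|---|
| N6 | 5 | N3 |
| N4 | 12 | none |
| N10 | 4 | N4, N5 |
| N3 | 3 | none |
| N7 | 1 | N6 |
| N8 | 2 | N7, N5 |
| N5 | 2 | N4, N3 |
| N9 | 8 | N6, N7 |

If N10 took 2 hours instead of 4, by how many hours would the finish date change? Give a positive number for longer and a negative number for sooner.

Actual critical path: N4→N5→N10 = 12+2+4 = 18 ⇒ 18 hours.
N10 is on the critical path; changing it to 2 makes that path 16 hours.
Now N3→N6→N7→N9 = 3+5+1+8 = 17 is longest, so the finish becomes 17 hours.
Change in finish: 17 − 18 = -1 hours.

-1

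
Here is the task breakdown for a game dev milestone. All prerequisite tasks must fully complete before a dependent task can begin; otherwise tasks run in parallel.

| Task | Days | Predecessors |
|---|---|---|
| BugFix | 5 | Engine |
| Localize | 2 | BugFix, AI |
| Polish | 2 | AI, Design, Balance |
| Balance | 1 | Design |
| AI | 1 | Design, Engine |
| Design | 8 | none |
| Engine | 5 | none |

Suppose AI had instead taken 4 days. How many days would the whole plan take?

As given, the longest chain is Engine→BugFix→Localize = 5+5+2 = 12, so the finish is 12 days.
The longest path through AI is only 11 days, so AI has float 1.
Now Design→AI→Polish = 8+4+2 = 14 is longest, so the finish becomes 14 days.

14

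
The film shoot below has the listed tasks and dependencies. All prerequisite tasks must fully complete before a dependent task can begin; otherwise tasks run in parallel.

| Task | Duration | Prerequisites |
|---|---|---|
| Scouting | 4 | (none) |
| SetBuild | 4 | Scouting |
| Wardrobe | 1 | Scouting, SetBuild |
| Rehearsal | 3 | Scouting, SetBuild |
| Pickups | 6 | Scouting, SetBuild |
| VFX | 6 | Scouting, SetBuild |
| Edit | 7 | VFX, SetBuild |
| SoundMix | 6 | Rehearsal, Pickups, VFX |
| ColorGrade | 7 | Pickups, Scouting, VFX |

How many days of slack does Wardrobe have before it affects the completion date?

Scouting→SetBuild→Pickups→ColorGrade = 4+4+6+7 = 21 sets the makespan at 21 days.
Longest path through Wardrobe: 9 days (earliest finish 9, latest finish 21).
Float = 21 − 9 = 12.

12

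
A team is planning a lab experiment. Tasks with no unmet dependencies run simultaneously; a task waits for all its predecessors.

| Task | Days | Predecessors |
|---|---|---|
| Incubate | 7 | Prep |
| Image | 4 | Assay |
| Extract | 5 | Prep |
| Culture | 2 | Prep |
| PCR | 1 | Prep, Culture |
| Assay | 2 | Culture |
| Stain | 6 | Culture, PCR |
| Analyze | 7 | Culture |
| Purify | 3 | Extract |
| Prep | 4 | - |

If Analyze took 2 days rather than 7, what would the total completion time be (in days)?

13

Actual critical path: Prep→Culture→Analyze = 4+2+7 = 13 ⇒ 13 days.
Analyze lies on that path, so at 2 days the path becomes 8 days.
Now Prep→Culture→PCR→Stain = 4+2+1+6 = 13 is longest, so the finish becomes 13 days.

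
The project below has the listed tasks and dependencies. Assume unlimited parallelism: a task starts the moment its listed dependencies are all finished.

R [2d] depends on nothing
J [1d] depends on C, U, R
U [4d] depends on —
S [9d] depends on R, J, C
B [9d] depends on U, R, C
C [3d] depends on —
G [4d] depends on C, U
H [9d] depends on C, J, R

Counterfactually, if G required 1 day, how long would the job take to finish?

14

As given, the longest chain is U→J→S = 4+1+9 = 14, so the finish is 14 days.
G has 6 days of float (longest path through it is 8).
No other chain overtakes it, so the finish is 14 days.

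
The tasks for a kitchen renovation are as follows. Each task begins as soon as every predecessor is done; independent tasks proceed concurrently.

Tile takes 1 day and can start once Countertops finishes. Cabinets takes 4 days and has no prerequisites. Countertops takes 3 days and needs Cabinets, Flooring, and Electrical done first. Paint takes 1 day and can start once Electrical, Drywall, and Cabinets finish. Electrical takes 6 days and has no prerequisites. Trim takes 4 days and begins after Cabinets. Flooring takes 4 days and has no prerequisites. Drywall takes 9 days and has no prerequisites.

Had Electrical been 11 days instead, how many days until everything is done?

15

Baseline: Electrical→Countertops→Tile = 6+3+1 = 10 → 10 days.
Electrical is on the critical path; changing it to 11 makes that path 15 days.
That remains the longest chain; total 15 days.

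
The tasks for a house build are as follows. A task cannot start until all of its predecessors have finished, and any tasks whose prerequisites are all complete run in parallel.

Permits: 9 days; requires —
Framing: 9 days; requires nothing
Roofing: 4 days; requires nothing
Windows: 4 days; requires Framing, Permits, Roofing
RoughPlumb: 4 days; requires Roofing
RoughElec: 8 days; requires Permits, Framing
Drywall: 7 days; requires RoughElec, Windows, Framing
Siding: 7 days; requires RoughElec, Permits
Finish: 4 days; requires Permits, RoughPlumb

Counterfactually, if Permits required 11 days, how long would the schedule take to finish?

26

Actual critical path: Permits→RoughElec→Drywall = 9+8+7 = 24 ⇒ 24 days.
Since Permits is critical, the +2 change carries straight to that chain (now 26 days).
No other chain overtakes it, so the finish is 26 days.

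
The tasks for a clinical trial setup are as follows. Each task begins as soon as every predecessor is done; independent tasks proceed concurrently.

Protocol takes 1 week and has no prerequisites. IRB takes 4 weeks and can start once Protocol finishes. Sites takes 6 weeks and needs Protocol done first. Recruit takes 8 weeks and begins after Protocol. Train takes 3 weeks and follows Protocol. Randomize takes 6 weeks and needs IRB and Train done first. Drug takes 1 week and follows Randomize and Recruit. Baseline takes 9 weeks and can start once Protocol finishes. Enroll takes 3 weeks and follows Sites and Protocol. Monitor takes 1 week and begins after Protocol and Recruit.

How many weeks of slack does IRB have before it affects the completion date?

0

The longest chain is Protocol→IRB→Randomize→Drug = 1+4+6+1 = 12; overall finish 12 weeks.
Longest path through IRB: 12 weeks (earliest finish 5, latest finish 5).
So IRB can slip 5 − 5 = 0 weeks.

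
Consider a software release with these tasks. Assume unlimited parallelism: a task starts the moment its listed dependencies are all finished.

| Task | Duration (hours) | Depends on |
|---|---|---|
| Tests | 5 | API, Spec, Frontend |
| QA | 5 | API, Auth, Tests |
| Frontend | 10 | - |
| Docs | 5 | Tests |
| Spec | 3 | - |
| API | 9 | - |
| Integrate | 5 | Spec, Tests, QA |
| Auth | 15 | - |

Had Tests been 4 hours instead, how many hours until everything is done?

As given, the longest chain is Frontend→Tests→QA→Integrate = 10+5+5+5 = 25, so the finish is 25 hours.
Since Tests is critical, the -1 change carries straight to that chain (now 24 hours).
New critical path: Auth→QA→Integrate = 15+5+5 = 25 ⇒ 25 hours.

25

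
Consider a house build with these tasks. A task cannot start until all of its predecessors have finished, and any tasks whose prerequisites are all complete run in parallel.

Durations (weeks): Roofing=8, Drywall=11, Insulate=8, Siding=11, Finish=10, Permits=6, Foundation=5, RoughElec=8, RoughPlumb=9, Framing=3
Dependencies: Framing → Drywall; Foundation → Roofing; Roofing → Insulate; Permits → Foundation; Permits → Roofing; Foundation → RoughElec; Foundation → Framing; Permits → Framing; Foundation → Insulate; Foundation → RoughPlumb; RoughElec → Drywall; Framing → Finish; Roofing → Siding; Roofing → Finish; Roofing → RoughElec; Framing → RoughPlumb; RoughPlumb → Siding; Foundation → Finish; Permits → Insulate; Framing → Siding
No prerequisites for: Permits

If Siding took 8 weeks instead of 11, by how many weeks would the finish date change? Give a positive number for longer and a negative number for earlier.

0

Critical path before the change: Permits→Foundation→Roofing→RoughElec→Drywall = 6+5+8+8+11 = 38 giving 38 weeks.
Siding is off the critical path — its longest chain is 34 weeks, giving 4 of slack.
That remains the longest chain; total 38 weeks.
Change in finish: 38 − 38 = +0 weeks.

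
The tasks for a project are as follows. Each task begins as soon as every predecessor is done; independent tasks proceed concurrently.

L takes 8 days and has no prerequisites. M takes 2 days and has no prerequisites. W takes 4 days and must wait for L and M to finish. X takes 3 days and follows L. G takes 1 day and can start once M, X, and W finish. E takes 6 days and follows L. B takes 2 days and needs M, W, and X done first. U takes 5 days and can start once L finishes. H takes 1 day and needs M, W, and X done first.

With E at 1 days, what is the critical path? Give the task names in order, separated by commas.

L, W, B

The binding path is L→E = 8+6 = 14; finish at 14 days.
E is on the critical path; changing it to 1 makes that path 9 days.
The binding chain switches to L→W→B = 8+4+2 = 14; finish 14 days.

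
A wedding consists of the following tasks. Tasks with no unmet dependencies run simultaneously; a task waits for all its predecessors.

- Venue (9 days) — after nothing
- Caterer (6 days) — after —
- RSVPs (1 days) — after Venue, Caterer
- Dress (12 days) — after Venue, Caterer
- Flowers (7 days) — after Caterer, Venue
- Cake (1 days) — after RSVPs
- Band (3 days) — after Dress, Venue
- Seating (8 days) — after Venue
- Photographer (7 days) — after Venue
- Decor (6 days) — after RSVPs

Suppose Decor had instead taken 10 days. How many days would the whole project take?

24

Critical path before the change: Venue→Dress→Band = 9+12+3 = 24 giving 24 days.
Decor is off the critical path — its longest chain is 16 days, giving 8 of slack.
The critical path is still Venue→Dress→Band; finish is now 24 days.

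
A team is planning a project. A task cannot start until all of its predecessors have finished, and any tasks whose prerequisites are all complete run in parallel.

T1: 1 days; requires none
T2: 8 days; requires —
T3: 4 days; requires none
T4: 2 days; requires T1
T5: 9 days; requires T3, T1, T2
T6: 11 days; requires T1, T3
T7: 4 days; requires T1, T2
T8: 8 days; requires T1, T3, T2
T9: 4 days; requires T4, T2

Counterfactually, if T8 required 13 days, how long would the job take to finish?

The binding path is T2→T5 = 8+9 = 17; finish at 17 days.
The longest path through T8 is only 16 days, so T8 has float 1.
The binding chain switches to T2→T8 = 8+13 = 21; finish 21 days.

21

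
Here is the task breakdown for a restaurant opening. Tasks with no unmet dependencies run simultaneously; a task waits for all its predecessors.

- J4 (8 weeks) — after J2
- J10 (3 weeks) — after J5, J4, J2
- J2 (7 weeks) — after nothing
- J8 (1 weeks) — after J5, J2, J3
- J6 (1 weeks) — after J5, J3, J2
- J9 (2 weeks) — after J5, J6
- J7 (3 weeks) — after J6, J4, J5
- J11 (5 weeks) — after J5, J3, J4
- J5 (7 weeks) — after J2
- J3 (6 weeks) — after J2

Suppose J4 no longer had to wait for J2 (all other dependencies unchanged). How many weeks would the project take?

Original critical path: J2→J4→J11 = 7+8+5 = 20 ⇒ 20 weeks.
Without J2→J4, J4's earliest start moves from 7 to 0.
After: J2→J5→J11 = 7+7+5 = 19 → 19 weeks.

19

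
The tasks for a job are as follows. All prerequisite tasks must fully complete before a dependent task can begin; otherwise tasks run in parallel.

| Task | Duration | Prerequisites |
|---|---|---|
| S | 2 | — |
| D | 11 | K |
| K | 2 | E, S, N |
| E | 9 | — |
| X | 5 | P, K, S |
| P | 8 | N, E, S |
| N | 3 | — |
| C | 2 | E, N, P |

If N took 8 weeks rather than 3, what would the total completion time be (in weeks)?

22

Actual critical path: E→K→D = 9+2+11 = 22 ⇒ 22 weeks.
N is off the critical path — its longest chain is 16 weeks, giving 6 of slack.
The critical path is still E→K→D; finish is now 22 weeks.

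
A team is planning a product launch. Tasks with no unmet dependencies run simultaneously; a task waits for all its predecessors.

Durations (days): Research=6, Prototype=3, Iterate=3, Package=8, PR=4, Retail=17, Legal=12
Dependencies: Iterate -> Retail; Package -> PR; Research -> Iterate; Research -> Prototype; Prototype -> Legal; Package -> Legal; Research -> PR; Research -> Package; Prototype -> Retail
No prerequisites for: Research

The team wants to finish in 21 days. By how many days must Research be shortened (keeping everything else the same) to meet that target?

5

Current finish: 26 days; target: 21.
Research is on every critical path, so each day cut from Research cuts the finish by one (this holds down to a finish of 21).
Need 26 − 21 = 5 days off Research → Research becomes 1 day, finish becomes 21.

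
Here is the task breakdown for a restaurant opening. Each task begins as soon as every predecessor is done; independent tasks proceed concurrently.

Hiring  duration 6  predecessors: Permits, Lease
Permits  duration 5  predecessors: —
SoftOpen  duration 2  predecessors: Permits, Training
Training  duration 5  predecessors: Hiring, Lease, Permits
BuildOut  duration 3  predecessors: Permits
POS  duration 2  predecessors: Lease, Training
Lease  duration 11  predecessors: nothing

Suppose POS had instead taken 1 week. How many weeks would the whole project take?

Actual critical path: Lease→Hiring→Training→POS = 11+6+5+2 = 24 ⇒ 24 weeks.
POS is on the critical path; changing it to 1 makes that path 23 weeks.
New critical path: Lease→Hiring→Training→SoftOpen = 11+6+5+2 = 24 ⇒ 24 weeks.

24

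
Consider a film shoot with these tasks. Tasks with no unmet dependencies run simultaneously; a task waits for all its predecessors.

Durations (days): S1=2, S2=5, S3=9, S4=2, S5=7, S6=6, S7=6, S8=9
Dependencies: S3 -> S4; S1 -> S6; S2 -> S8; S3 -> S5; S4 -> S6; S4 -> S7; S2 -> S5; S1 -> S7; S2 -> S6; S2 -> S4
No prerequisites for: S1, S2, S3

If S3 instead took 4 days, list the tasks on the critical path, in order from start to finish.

As given, the longest chain is S3→S4→S6 = 9+2+6 = 17, so the finish is 17 days.
S3 lies on that path, so at 4 days the path becomes 12 days.
New critical path: S2→S8 = 5+9 = 14 ⇒ 14 days.

S2, S8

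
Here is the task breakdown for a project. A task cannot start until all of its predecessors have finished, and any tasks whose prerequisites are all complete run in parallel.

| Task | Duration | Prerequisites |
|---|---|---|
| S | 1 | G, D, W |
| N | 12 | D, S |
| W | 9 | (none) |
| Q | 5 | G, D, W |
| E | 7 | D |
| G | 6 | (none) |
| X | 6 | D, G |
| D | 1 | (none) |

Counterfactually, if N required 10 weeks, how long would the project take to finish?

Baseline: W→S→N = 9+1+12 = 22 → 22 weeks.
N lies on that path, so at 10 weeks the path becomes 20 weeks.
No other chain overtakes it, so the finish is 20 weeks.

20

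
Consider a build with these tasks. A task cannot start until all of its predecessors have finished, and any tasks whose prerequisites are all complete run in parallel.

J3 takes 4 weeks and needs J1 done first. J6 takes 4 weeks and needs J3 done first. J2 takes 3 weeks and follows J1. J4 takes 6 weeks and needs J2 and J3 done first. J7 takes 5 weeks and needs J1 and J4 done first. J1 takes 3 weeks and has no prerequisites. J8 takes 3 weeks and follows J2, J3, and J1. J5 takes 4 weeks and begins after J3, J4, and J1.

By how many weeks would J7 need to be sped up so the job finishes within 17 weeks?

Current finish: 18 weeks; target: 17.
J7 is on every critical path, so each week cut from J7 cuts the finish by one (this holds down to a finish of 17).
Need 18 − 17 = 1 week off J7 → J7 becomes 4 weeks, finish becomes 17.

1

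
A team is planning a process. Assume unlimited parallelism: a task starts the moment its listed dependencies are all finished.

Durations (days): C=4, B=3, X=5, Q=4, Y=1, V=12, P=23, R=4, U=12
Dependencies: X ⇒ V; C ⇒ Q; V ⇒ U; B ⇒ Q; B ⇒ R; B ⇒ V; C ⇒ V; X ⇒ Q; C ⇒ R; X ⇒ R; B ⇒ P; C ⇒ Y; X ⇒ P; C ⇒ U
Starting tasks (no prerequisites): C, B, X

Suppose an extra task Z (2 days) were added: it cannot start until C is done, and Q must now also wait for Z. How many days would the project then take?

Originally the project takes 29 days.
With Z inserted, Q now waits for max(C, X, B, Z).
New critical path: X→V→U = 5+12+12 = 29 ⇒ 29 days.

29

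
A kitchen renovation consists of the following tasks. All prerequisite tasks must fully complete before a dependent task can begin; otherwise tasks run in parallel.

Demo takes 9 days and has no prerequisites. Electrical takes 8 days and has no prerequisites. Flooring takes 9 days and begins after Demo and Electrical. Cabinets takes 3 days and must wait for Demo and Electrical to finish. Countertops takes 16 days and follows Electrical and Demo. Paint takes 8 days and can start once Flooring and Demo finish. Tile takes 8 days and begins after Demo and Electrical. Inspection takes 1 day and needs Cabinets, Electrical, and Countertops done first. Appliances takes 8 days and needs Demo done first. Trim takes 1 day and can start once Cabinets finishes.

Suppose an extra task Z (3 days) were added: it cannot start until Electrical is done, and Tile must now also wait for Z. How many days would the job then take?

Originally the job takes 26 days.
With Z inserted, Tile now waits for max(Demo, Electrical, Z).
New critical path: Demo→Flooring→Paint = 9+9+8 = 26 ⇒ 26 days.

26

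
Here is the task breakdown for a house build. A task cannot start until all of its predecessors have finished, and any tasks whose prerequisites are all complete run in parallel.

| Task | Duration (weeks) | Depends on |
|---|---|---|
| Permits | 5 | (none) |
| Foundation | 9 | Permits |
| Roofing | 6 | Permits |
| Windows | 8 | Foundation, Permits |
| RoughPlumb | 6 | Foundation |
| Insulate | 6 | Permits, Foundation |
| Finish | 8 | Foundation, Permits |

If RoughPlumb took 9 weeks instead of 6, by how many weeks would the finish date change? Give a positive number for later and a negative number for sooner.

1

As given, the longest chain is Permits→Foundation→Windows = 5+9+8 = 22, so the finish is 22 weeks.
RoughPlumb is off the critical path — its longest chain is 20 weeks, giving 2 of slack.
The binding chain switches to Permits→Foundation→RoughPlumb = 5+9+9 = 23; finish 23 weeks.
Change in finish: 23 − 22 = +1 weeks.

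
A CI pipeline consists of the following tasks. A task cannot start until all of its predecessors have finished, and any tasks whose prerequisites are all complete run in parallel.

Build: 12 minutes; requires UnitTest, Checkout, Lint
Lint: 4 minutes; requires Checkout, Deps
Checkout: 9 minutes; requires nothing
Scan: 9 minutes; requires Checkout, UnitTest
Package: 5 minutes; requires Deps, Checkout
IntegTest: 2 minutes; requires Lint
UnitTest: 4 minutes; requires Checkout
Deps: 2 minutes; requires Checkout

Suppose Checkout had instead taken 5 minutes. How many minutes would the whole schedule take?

Actual critical path: Checkout→Deps→Lint→Build = 9+2+4+12 = 27 ⇒ 27 minutes.
Checkout lies on that path, so at 5 minutes the path becomes 23 minutes.
The critical path is still Checkout→Deps→Lint→Build; finish is now 23 minutes.

23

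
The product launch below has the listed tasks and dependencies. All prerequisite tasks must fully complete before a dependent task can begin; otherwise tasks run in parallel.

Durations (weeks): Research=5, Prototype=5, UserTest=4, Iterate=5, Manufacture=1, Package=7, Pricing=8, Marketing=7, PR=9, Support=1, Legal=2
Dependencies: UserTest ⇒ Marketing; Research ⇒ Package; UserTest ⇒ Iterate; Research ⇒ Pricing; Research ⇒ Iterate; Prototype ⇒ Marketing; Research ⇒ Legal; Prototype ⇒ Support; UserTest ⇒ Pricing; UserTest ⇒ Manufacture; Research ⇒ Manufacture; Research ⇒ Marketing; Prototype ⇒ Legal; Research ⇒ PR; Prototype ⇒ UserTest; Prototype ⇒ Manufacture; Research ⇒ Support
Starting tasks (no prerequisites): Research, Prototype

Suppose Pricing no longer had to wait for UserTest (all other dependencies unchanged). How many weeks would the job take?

Before: longest chain Prototype→UserTest→Pricing = 5+4+8 = 17, finish 17.
Without UserTest→Pricing, Pricing's earliest start moves from 9 to 5.
New critical path: Prototype→UserTest→Marketing = 5+4+7 = 16 ⇒ 16 weeks.

16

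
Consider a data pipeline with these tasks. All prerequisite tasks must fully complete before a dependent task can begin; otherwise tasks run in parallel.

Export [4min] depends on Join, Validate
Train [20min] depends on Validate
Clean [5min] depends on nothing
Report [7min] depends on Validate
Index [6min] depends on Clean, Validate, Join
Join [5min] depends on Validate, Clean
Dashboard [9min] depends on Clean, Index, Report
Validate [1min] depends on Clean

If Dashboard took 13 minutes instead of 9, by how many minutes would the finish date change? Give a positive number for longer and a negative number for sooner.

The binding path is Clean→Validate→Join→Index→Dashboard = 5+1+5+6+9 = 26; finish at 26 minutes.
Since Dashboard is critical, the +4 change carries straight to that chain (now 30 minutes).
No other chain overtakes it, so the finish is 30 minutes.
Change in finish: 30 − 26 = +4 minutes.

4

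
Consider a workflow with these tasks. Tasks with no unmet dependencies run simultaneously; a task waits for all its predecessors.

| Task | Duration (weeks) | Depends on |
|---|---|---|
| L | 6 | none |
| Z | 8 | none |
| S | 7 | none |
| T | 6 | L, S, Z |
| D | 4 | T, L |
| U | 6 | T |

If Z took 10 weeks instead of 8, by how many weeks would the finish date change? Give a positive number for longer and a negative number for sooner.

Critical path before the change: Z→T→U = 8+6+6 = 20 giving 20 weeks.
Z is on the critical path; changing it to 10 makes that path 22 weeks.
No other chain overtakes it, so the finish is 22 weeks.
Change in finish: 22 − 20 = +2 weeks.

2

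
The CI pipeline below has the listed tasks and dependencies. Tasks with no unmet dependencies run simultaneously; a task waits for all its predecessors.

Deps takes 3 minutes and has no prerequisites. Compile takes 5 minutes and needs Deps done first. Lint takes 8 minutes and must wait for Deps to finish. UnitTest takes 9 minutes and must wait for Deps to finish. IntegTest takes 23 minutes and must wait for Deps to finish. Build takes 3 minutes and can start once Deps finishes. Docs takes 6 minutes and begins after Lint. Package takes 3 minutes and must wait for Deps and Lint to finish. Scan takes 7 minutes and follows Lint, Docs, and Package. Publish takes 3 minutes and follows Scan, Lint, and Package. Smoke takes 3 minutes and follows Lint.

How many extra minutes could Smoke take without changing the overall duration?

13

The longest chain is Deps→Lint→Docs→Scan→Publish = 3+8+6+7+3 = 27; overall finish 27 minutes.
Smoke finishes as early as 14 and must finish by 27.
Slack of Smoke = 24 − 11 = 13 minutes.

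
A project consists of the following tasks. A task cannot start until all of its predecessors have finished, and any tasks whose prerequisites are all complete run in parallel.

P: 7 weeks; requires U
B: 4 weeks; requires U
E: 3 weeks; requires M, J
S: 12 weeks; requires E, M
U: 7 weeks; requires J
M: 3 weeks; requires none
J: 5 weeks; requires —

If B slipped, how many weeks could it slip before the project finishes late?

The longest chain is J→E→S = 5+3+12 = 20; overall finish 20 weeks.
The longest chain containing B totals 16 weeks.
Float = 20 − 16 = 4.

4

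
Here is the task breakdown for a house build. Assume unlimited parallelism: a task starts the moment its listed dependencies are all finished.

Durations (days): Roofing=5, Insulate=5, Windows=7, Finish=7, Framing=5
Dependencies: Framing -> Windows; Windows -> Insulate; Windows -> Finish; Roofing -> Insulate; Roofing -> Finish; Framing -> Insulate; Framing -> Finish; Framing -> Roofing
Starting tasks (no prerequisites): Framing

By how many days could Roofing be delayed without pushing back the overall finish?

Critical path: Framing→Windows→Finish = 5+7+7 = 19, so the finish is 19 days.
Roofing finishes as early as 10 and must finish by 12.
Float = 19 − 17 = 2.

2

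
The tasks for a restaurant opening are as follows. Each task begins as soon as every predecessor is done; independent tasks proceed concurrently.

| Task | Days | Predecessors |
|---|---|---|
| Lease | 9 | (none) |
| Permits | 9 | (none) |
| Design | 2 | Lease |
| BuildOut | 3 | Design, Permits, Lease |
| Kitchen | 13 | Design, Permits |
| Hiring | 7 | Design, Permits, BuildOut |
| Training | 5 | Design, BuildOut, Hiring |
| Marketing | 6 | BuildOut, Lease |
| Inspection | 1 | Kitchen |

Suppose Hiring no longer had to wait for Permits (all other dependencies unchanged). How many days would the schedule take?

26

With the dependency in place, Lease→Design→BuildOut→Hiring→Training = 9+2+3+7+5 = 26 sets the finish at 26 days.
Dropping Permits→Hiring doesn't change Hiring's earliest start (14); another predecessor still binds.
After: Lease→Design→BuildOut→Hiring→Training = 9+2+3+7+5 = 26 → 26 days.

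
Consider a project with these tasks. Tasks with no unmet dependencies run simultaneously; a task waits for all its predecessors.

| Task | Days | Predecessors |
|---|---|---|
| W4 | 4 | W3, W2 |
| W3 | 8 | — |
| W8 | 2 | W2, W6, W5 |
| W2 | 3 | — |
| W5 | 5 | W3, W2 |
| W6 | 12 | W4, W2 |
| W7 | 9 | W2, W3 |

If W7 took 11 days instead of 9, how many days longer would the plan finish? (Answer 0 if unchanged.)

The binding path is W3→W4→W6→W8 = 8+4+12+2 = 26; finish at 26 days.
The longest path through W7 is only 17 days, so W7 has float 9.
That remains the longest chain; total 26 days.
Change in finish: 26 − 26 = +0 days.

0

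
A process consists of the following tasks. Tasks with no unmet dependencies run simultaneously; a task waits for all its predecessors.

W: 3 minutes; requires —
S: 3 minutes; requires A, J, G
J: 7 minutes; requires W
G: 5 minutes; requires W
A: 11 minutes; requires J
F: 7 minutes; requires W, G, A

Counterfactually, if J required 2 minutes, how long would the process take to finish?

23

Actual critical path: W→J→A→F = 3+7+11+7 = 28 ⇒ 28 minutes.
J is on the critical path; changing it to 2 makes that path 23 minutes.
No other chain overtakes it, so the finish is 23 minutes.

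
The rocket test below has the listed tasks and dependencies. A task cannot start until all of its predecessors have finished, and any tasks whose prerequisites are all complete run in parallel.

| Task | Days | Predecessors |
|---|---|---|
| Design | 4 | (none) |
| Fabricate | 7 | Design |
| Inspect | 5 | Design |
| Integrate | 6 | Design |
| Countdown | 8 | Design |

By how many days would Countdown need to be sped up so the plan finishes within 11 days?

1

Current finish: 12 days; target: 11.
Countdown is on every critical path, so each day cut from Countdown cuts the finish by one (this holds down to a finish of 11).
Need 12 − 11 = 1 day off Countdown → Countdown becomes 7 days, finish becomes 11.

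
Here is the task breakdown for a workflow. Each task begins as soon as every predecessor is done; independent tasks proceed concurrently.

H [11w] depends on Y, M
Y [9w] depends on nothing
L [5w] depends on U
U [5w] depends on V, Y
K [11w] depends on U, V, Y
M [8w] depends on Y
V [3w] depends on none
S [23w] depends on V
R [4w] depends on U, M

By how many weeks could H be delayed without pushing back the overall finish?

0

Y→M→H = 9+8+11 = 28 sets the makespan at 28 weeks.
The longest chain containing H totals 28 weeks.
So H can slip 28 − 28 = 0 weeks.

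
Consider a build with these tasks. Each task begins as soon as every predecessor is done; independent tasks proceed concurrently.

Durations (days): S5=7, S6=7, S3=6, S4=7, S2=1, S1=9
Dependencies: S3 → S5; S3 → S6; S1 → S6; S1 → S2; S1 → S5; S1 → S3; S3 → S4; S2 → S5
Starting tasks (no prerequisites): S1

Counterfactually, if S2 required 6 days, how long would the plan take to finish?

The binding path is S1→S3→S4 = 9+6+7 = 22; finish at 22 days.
The longest path through S2 is only 17 days, so S2 has float 5.
Now S1→S2→S5 = 9+6+7 = 22 is longest, so the finish becomes 22 days.

22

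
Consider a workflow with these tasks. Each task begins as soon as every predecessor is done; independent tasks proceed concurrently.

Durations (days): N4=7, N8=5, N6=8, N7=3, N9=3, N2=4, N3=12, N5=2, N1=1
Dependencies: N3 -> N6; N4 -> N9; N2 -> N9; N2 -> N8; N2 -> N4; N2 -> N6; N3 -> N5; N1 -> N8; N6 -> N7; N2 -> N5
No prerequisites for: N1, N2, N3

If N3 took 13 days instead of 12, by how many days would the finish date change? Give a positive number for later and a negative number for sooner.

Critical path before the change: N3→N6→N7 = 12+8+3 = 23 giving 23 days.
N3 lies on that path, so at 13 days the path becomes 24 days.
That remains the longest chain; total 24 days.
Change in finish: 24 − 23 = +1 days.

1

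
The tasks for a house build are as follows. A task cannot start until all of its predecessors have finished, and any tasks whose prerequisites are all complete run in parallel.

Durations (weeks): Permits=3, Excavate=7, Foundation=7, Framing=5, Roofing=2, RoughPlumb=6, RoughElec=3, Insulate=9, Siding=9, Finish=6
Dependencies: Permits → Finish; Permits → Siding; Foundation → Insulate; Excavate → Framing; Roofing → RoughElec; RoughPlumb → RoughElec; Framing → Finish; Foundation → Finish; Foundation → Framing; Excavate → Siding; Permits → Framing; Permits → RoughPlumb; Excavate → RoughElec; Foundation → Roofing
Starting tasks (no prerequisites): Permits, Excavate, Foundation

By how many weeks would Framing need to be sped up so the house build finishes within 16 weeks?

Current finish: 18 weeks; target: 16.
Framing is on every critical path, so each week cut from Framing cuts the finish by one (this holds down to a finish of 16).
Need 18 − 16 = 2 weeks off Framing → Framing becomes 3 weeks, finish becomes 16.

2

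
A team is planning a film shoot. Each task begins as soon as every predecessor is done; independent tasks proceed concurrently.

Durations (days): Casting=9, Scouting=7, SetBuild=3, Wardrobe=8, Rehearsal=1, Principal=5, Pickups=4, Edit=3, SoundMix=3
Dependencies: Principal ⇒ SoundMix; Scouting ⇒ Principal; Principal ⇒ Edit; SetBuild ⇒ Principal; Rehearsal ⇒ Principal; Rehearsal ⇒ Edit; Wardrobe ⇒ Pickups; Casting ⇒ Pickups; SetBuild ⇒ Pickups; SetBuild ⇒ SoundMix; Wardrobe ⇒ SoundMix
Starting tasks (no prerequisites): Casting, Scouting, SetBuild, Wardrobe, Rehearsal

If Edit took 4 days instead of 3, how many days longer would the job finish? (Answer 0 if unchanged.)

1

Critical path before the change: Scouting→Principal→Edit = 7+5+3 = 15 giving 15 days.
Edit lies on that path, so at 4 days the path becomes 16 days.
No other chain overtakes it, so the finish is 16 days.
Change in finish: 16 − 15 = +1 days.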